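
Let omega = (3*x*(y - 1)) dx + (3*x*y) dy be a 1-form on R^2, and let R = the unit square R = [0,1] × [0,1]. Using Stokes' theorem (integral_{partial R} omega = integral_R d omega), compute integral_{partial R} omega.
integral_(partial R) omega = 0

Stokes: integral_partial_R omega = integral_R d omega with d omega = (∂Q/∂x - ∂P/∂y) dx ∧ dy.
  ∂Q/∂x = 3*y
  ∂P/∂y = 3*x
  integrand = ∂Q/∂x - ∂P/∂y = -3*x + 3*y.
Integrating over R: integral_0^1 integral_0^1 (-3*x + 3*y) dx dy = 0.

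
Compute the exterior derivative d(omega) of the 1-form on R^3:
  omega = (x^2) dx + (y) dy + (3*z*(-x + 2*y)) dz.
d(omega) = (-3*z) dx ∧ dz + (6*z) dy ∧ dz

For a 1-form omega = sum_i f_i dx_i, the exterior derivative is
  d(omega) = sum_{i < j} (∂f_j/∂x_i - ∂f_i/∂x_j) dx_i ∧ dx_j.
  coefficient of dx ∧ dz: ∂f_3/∂x - ∂f_1/∂z = ∂(3*z*(-x + 2*y))/∂x - ∂(x^2)/∂z = -3*z
  coefficient of dy ∧ dz: ∂f_3/∂y - ∂f_2/∂z = ∂(3*z*(-x + 2*y))/∂y - ∂(y)/∂z = 6*z
Assembling: d(omega) = (-3*z) dx ∧ dz + (6*z) dy ∧ dz.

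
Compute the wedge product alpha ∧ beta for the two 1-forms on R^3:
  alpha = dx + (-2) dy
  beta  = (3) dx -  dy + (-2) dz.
alpha ∧ beta = (5) dx ∧ dy + (-2) dx ∧ dz + (4) dy ∧ dz

Distribute the wedge, using dx_i ∧ dx_j = -dx_j ∧ dx_i and dx_i ∧ dx_i = 0. For each pair (i, j) with i < j, the coefficient of dx_i ∧ dx_j in alpha ∧ beta is (alpha_i * beta_j - alpha_j * beta_i). Collecting: alpha ∧ beta = (5) dx ∧ dy + (-2) dx ∧ dz + (4) dy ∧ dz.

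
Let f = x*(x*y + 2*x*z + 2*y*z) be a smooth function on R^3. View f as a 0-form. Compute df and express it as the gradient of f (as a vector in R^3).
df = (2*x*y + 4*x*z + 2*y*z) dx + (x*(x + 2*z)) dy + (2*x*(x + y)) dz; grad f = (2*x*y + 4*x*z + 2*y*z, x*(x + 2*z), 2*x*(x + y))

For a 0-form f, d f = (∂f/∂x) dx + (∂f/∂y) dy + (∂f/∂z) dz. The components of the vector representation are exactly the entries of grad f in Cartesian coordinates:
  ∂f/∂x = 2*x*y + 4*x*z + 2*y*z
  ∂f/∂y = x*(x + 2*z)
  ∂f/∂z = 2*x*(x + y).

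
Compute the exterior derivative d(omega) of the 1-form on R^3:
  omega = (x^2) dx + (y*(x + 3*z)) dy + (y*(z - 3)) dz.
d(omega) = (y) dx ∧ dy + (-3*y + z - 3) dy ∧ dz

For a 1-form omega = sum_i f_i dx_i, the exterior derivative is
  d(omega) = sum_{i < j} (∂f_j/∂x_i - ∂f_i/∂x_j) dx_i ∧ dx_j.
  coefficient of dx ∧ dy: ∂f_2/∂x - ∂f_1/∂y = ∂(y*(x + 3*z))/∂x - ∂(x^2)/∂y = y
  coefficient of dy ∧ dz: ∂f_3/∂y - ∂f_2/∂z = ∂(y*(z - 3))/∂y - ∂(y*(x + 3*z))/∂z = -3*y + z - 3
Assembling: d(omega) = (y) dx ∧ dy + (-3*y + z - 3) dy ∧ dz.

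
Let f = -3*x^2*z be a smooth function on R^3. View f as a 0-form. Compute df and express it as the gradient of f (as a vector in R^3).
df = (-6*x*z) dx + (0) dy + (-3*x^2) dz; grad f = (-6*x*z, 0, -3*x^2)

For a 0-form f, d f = (∂f/∂x) dx + (∂f/∂y) dy + (∂f/∂z) dz. The components of the vector representation are exactly the entries of grad f in Cartesian coordinates:
  ∂f/∂x = -6*x*z
  ∂f/∂y = 0
  ∂f/∂z = -3*x^2.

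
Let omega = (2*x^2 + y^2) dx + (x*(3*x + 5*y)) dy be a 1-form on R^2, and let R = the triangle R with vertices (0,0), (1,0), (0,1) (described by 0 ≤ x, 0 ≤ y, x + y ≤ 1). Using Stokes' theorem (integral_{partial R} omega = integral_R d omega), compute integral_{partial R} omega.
integral_(partial R) omega = 3/2

Stokes: integral_partial_R omega = integral_R d omega with d omega = (∂Q/∂x - ∂P/∂y) dx ∧ dy.
  ∂Q/∂x = 6*x + 5*y
  ∂P/∂y = 2*y
  integrand = ∂Q/∂x - ∂P/∂y = 6*x + 3*y.
Integrating over R: integral_0^1 integral_0^{1-x} (6*x + 3*y) dy dx = 3/2.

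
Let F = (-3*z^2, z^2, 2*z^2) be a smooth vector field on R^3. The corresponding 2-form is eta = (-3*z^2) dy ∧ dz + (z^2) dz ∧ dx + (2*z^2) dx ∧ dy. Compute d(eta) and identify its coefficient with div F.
d(eta) = (4*z) dx ∧ dy ∧ dz; div F = 4*z

For a 2-form in R^3 of the form above, applying d gives a 3-form with coefficient ∂P/∂x + ∂Q/∂y + ∂R/∂z:
  ∂P/∂x = 0
  ∂Q/∂y = 0
  ∂R/∂z = 4*z
Sum = 4*z, which is exactly div F.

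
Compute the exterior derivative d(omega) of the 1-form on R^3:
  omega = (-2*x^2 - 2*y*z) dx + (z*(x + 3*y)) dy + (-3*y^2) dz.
d(omega) = (3*z) dx ∧ dy + (2*y) dx ∧ dz + (-x - 9*y) dy ∧ dz

For a 1-form omega = sum_i f_i dx_i, the exterior derivative is
  d(omega) = sum_{i < j} (∂f_j/∂x_i - ∂f_i/∂x_j) dx_i ∧ dx_j.
  coefficient of dx ∧ dy: ∂f_2/∂x - ∂f_1/∂y = ∂(z*(x + 3*y))/∂x - ∂(-2*x^2 - 2*y*z)/∂y = 3*z
  coefficient of dx ∧ dz: ∂f_3/∂x - ∂f_1/∂z = ∂(-3*y^2)/∂x - ∂(-2*x^2 - 2*y*z)/∂z = 2*y
  coefficient of dy ∧ dz: ∂f_3/∂y - ∂f_2/∂z = ∂(-3*y^2)/∂y - ∂(z*(x + 3*y))/∂z = -x - 9*y
Assembling: d(omega) = (3*z) dx ∧ dy + (2*y) dx ∧ dz + (-x - 9*y) dy ∧ dz.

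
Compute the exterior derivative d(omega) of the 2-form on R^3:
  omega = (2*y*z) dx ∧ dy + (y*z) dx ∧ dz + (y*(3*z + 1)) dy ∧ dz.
d(omega) = (2*y - z) dx ∧ dy ∧ dz

For a 2-form omega = sum_{i<j} g_{ij} dx_i ∧ dx_j, the exterior derivative is
  d(omega) = sum_{i<j} d(g_{ij}) ∧ dx_i ∧ dx_j = sum_{i<j, k} (∂g_{ij}/∂x_k) dx_k ∧ dx_i ∧ dx_j.
Expand each term, using dx_k ∧ dx_i ∧ dx_j = sgn(permutation) dx_{(a)} ∧ dx_{(b)} ∧ dx_{(c)} with (a < b < c) sorted:
  d(2*y*z) includes (∂/∂z)(2*y*z) dz = (2*y) dz, which multiplied by dx ∧ dy gives (2*y) dx ∧ dy ∧ dz
  d(y*z) includes (∂/∂y)(y*z) dy = (z) dy, which multiplied by dx ∧ dz gives (-z) dx ∧ dy ∧ dz
Collecting like 3-forms: d(omega) = (2*y - z) dx ∧ dy ∧ dz.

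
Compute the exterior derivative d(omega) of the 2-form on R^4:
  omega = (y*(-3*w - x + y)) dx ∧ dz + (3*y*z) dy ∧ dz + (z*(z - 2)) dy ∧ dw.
d(omega) = (3*w + x - 2*y) dx ∧ dy ∧ dz + (-3*y) dx ∧ dz ∧ dw + (2 - 2*z) dy ∧ dz ∧ dw

For a 2-form omega = sum_{i<j} g_{ij} dx_i ∧ dx_j, the exterior derivative is
  d(omega) = sum_{i<j} d(g_{ij}) ∧ dx_i ∧ dx_j = sum_{i<j, k} (∂g_{ij}/∂x_k) dx_k ∧ dx_i ∧ dx_j.
Expand each term, using dx_k ∧ dx_i ∧ dx_j = sgn(permutation) dx_{(a)} ∧ dx_{(b)} ∧ dx_{(c)} with (a < b < c) sorted:
  d(y*(-3*w - x + y)) includes (∂/∂y)(y*(-3*w - x + y)) dy = (-3*w - x + 2*y) dy, which multiplied by dx ∧ dz gives (3*w + x - 2*y) dx ∧ dy ∧ dz
  d(y*(-3*w - x + y)) includes (∂/∂w)(y*(-3*w - x + y)) dw = (-3*y) dw, which multiplied by dx ∧ dz gives (-3*y) dx ∧ dz ∧ dw
  d(z*(z - 2)) includes (∂/∂z)(z*(z - 2)) dz = (2*z - 2) dz, which multiplied by dy ∧ dw gives (2 - 2*z) dy ∧ dz ∧ dw
Collecting like 3-forms: d(omega) = (3*w + x - 2*y) dx ∧ dy ∧ dz + (-3*y) dx ∧ dz ∧ dw + (2 - 2*z) dy ∧ dz ∧ dw.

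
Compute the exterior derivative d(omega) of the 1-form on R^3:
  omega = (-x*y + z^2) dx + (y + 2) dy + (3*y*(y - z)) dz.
d(omega) = (x) dx ∧ dy + (-2*z) dx ∧ dz + (6*y - 3*z) dy ∧ dz

For a 1-form omega = sum_i f_i dx_i, the exterior derivative is
  d(omega) = sum_{i < j} (∂f_j/∂x_i - ∂f_i/∂x_j) dx_i ∧ dx_j.
  coefficient of dx ∧ dy: ∂f_2/∂x - ∂f_1/∂y = ∂(y + 2)/∂x - ∂(-x*y + z^2)/∂y = x
  coefficient of dx ∧ dz: ∂f_3/∂x - ∂f_1/∂z = ∂(3*y*(y - z))/∂x - ∂(-x*y + z^2)/∂z = -2*z
  coefficient of dy ∧ dz: ∂f_3/∂y - ∂f_2/∂z = ∂(3*y*(y - z))/∂y - ∂(y + 2)/∂z = 6*y - 3*z
Assembling: d(omega) = (x) dx ∧ dy + (-2*z) dx ∧ dz + (6*y - 3*z) dy ∧ dz.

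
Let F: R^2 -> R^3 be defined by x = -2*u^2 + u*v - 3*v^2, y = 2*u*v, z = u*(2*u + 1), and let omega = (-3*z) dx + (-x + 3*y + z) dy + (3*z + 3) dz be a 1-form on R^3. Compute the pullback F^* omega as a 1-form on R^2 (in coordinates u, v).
F^* omega = (48*u^3 + 2*u^2*v + 30*u^2 + 10*u*v^2 - u*v + 15*u + 6*v^3 + 3) du + (u*(2*u^2 + 46*u*v - u + 6*v^2 + 18*v)) dv

Using F^*(f dg) = (f ∘ F) d(g ∘ F), substitute each coordinate x_i by F_i(u, v) in f_i, and replace dx_i by d F_i = (∂F_i/∂u) du + (∂F_i/∂v) dv.
  For the x component: f_1(F) = 3*u*(-2*u - 1); d F_1 = (-4*u + v) du + (u - 6*v) dv
  For the y component: f_2(F) = 4*u^2 + 5*u*v + u + 3*v^2; d F_2 = (2*v) du + (2*u) dv
  For the z component: f_3(F) = 6*u^2 + 3*u + 3; d F_3 = (4*u + 1) du + (0) dv
Combining and collecting du, dv coefficients:
  coeff of du: 48*u^3 + 2*u^2*v + 30*u^2 + 10*u*v^2 - u*v + 15*u + 6*v^3 + 3
  coeff of dv: u*(2*u^2 + 46*u*v - u + 6*v^2 + 18*v)
F^* omega = (48*u^3 + 2*u^2*v + 30*u^2 + 10*u*v^2 - u*v + 15*u + 6*v^3 + 3) du + (u*(2*u^2 + 46*u*v - u + 6*v^2 + 18*v)) dv.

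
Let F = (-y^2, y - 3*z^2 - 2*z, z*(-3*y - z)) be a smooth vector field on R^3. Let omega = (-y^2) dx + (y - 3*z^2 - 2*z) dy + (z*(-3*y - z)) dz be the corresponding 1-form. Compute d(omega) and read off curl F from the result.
d(omega) = (3*z + 2) dy ∧ dz + (0) dz ∧ dx + (2*y) dx ∧ dy; curl F = (3*z + 2, 0, 2*y)

d omega = sum_{i<j} (∂f_j/∂x_i - ∂f_i/∂x_j) dx_i ∧ dx_j. Under the identification (dy ∧ dz, dz ∧ dx, dx ∧ dy) ↔ (e_x, e_y, e_z), the coefficients are exactly the components of curl F. Compute:
  ∂R/∂y - ∂Q/∂z = (-3*z) - (-6*z - 2) = 3*z + 2
  ∂P/∂z - ∂R/∂x = (0) - (0) = 0
  ∂Q/∂x - ∂P/∂y = (0) - (-2*y) = 2*y.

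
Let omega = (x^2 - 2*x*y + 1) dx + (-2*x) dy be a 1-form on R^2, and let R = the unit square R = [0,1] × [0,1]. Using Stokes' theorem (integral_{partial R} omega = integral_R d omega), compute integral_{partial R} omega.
integral_(partial R) omega = -1

Stokes: integral_partial_R omega = integral_R d omega with d omega = (∂Q/∂x - ∂P/∂y) dx ∧ dy.
  ∂Q/∂x = -2
  ∂P/∂y = -2*x
  integrand = ∂Q/∂x - ∂P/∂y = 2*x - 2.
Integrating over R: integral_0^1 integral_0^1 (2*x - 2) dx dy = -1.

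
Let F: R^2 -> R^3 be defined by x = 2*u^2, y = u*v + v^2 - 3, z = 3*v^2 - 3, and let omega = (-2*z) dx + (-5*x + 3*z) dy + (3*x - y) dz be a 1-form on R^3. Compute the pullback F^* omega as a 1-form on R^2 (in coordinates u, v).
F^* omega = (-10*u^2*v - 24*u*v^2 + 24*u + 9*v^3 - 9*v) du + (-10*u^3 + 16*u^2*v + 3*u*v^2 - 9*u + 12*v^3) dv

Using F^*(f dg) = (f ∘ F) d(g ∘ F), substitute each coordinate x_i by F_i(u, v) in f_i, and replace dx_i by d F_i = (∂F_i/∂u) du + (∂F_i/∂v) dv.
  For the x component: f_1(F) = 6 - 6*v^2; d F_1 = (4*u) du + (0) dv
  For the y component: f_2(F) = -10*u^2 + 9*v^2 - 9; d F_2 = (v) du + (u + 2*v) dv
  For the z component: f_3(F) = 6*u^2 - u*v - v^2 + 3; d F_3 = (0) du + (6*v) dv
Combining and collecting du, dv coefficients:
  coeff of du: -10*u^2*v - 24*u*v^2 + 24*u + 9*v^3 - 9*v
  coeff of dv: -10*u^3 + 16*u^2*v + 3*u*v^2 - 9*u + 12*v^3
F^* omega = (-10*u^2*v - 24*u*v^2 + 24*u + 9*v^3 - 9*v) du + (-10*u^3 + 16*u^2*v + 3*u*v^2 - 9*u + 12*v^3) dv.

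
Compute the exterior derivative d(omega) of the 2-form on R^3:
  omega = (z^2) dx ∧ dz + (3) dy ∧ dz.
d(omega) = 0

For a 2-form omega = sum_{i<j} g_{ij} dx_i ∧ dx_j, the exterior derivative is
  d(omega) = sum_{i<j} d(g_{ij}) ∧ dx_i ∧ dx_j = sum_{i<j, k} (∂g_{ij}/∂x_k) dx_k ∧ dx_i ∧ dx_j.
Expand each term, using dx_k ∧ dx_i ∧ dx_j = sgn(permutation) dx_{(a)} ∧ dx_{(b)} ∧ dx_{(c)} with (a < b < c) sorted:

Collecting like 3-forms: d(omega) = 0.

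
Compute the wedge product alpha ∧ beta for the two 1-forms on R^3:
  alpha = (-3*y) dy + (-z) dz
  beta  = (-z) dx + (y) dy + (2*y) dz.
alpha ∧ beta = (-3*y*z) dx ∧ dy + (y*(-6*y + z)) dy ∧ dz + (-z^2) dx ∧ dz

Distribute the wedge, using dx_i ∧ dx_j = -dx_j ∧ dx_i and dx_i ∧ dx_i = 0. For each pair (i, j) with i < j, the coefficient of dx_i ∧ dx_j in alpha ∧ beta is (alpha_i * beta_j - alpha_j * beta_i). Collecting: alpha ∧ beta = (-3*y*z) dx ∧ dy + (y*(-6*y + z)) dy ∧ dz + (-z^2) dx ∧ dz.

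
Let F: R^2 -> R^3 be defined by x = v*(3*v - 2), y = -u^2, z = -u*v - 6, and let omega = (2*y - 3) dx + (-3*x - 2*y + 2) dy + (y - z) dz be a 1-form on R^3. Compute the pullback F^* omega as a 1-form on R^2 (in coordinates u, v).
F^* omega = (-4*u^3 + u^2*v + 17*u*v^2 - 12*u*v - 4*u - 6*v) du + (u^3 - 13*u^2*v + 4*u^2 - 6*u - 18*v + 6) dv

Using F^*(f dg) = (f ∘ F) d(g ∘ F), substitute each coordinate x_i by F_i(u, v) in f_i, and replace dx_i by d F_i = (∂F_i/∂u) du + (∂F_i/∂v) dv.
  For the x component: f_1(F) = -2*u^2 - 3; d F_1 = (0) du + (6*v - 2) dv
  For the y component: f_2(F) = 2*u^2 - 9*v^2 + 6*v + 2; d F_2 = (-2*u) du + (0) dv
  For the z component: f_3(F) = -u^2 + u*v + 6; d F_3 = (-v) du + (-u) dv
Combining and collecting du, dv coefficients:
  coeff of du: -4*u^3 + u^2*v + 17*u*v^2 - 12*u*v - 4*u - 6*v
  coeff of dv: u^3 - 13*u^2*v + 4*u^2 - 6*u - 18*v + 6
F^* omega = (-4*u^3 + u^2*v + 17*u*v^2 - 12*u*v - 4*u - 6*v) du + (u^3 - 13*u^2*v + 4*u^2 - 6*u - 18*v + 6) dv.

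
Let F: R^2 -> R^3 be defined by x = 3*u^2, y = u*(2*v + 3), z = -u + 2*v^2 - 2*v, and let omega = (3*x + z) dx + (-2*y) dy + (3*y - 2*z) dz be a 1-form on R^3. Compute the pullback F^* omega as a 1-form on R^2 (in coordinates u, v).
F^* omega = (54*u^3 - 6*u^2 + 4*u*v^2 - 42*u*v - 29*u + 4*v^2 - 4*v) du + (-8*u^2*v - 12*u^2 + 24*u*v^2 + 32*u*v - 22*u - 16*v^3 + 24*v^2 - 8*v) dv

Using F^*(f dg) = (f ∘ F) d(g ∘ F), substitute each coordinate x_i by F_i(u, v) in f_i, and replace dx_i by d F_i = (∂F_i/∂u) du + (∂F_i/∂v) dv.
  For the x component: f_1(F) = 9*u^2 - u + 2*v^2 - 2*v; d F_1 = (6*u) du + (0) dv
  For the y component: f_2(F) = 2*u*(-2*v - 3); d F_2 = (2*v + 3) du + (2*u) dv
  For the z component: f_3(F) = 6*u*v + 11*u - 4*v^2 + 4*v; d F_3 = (-1) du + (4*v - 2) dv
Combining and collecting du, dv coefficients:
  coeff of du: 54*u^3 - 6*u^2 + 4*u*v^2 - 42*u*v - 29*u + 4*v^2 - 4*v
  coeff of dv: -8*u^2*v - 12*u^2 + 24*u*v^2 + 32*u*v - 22*u - 16*v^3 + 24*v^2 - 8*v
F^* omega = (54*u^3 - 6*u^2 + 4*u*v^2 - 42*u*v - 29*u + 4*v^2 - 4*v) du + (-8*u^2*v - 12*u^2 + 24*u*v^2 + 32*u*v - 22*u - 16*v^3 + 24*v^2 - 8*v) dv.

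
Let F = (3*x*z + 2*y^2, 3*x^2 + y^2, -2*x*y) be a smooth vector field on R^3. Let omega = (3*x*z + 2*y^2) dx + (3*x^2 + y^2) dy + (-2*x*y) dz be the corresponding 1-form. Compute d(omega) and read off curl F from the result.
d(omega) = (-2*x) dy ∧ dz + (3*x + 2*y) dz ∧ dx + (6*x - 4*y) dx ∧ dy; curl F = (-2*x, 3*x + 2*y, 6*x - 4*y)

d omega = sum_{i<j} (∂f_j/∂x_i - ∂f_i/∂x_j) dx_i ∧ dx_j. Under the identification (dy ∧ dz, dz ∧ dx, dx ∧ dy) ↔ (e_x, e_y, e_z), the coefficients are exactly the components of curl F. Compute:
  ∂R/∂y - ∂Q/∂z = (-2*x) - (0) = -2*x
  ∂P/∂z - ∂R/∂x = (3*x) - (-2*y) = 3*x + 2*y
  ∂Q/∂x - ∂P/∂y = (6*x) - (4*y) = 6*x - 4*y.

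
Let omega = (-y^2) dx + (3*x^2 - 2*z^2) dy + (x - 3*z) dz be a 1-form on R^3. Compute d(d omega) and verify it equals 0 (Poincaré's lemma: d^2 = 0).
d(d omega) = 0

Step 1: d omega = sum_{i<j} (∂f_j/∂x_i - ∂f_i/∂x_j) dx_i ∧ dx_j:
  coeff of dx ∧ dy: 6*x + 2*y
  coeff of dx ∧ dz: 1
  coeff of dy ∧ dz: 4*z
Step 2: Apply d again to each 2-form coefficient. The only possible 3-form in R^3 is dx ∧ dy ∧ dz, with coefficient
  ∂(coeff of dy∧dz)/∂x - ∂(coeff of dx∧dz)/∂y + ∂(coeff of dx∧dy)/∂z
  = ∂/∂x (4*z) - ∂/∂y (1) + ∂/∂z (6*x + 2*y).
Each of these terms simplifies to sums of mixed partials that cancel in pairs. The result is 0 (by equality of mixed partials for smooth functions — Schwarz / Clairaut).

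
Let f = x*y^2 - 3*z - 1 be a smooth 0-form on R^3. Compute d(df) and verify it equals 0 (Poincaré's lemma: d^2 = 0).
d(df) = 0

Step 1: df = sum_i (∂f/∂x_i) dx_i = (y^2) dx + (2*x*y) dy + (-3) dz.
Step 2: Apply d again. Using the 1-form formula, the coefficient of dx ∧ dy in d(df) is ∂^2 f/∂x ∂y - ∂^2 f/∂y ∂x = (2*y) - (2*y) = 0 (equality of mixed partials for smooth f).
Similarly for dx ∧ dz and dy ∧ dz — all coefficients vanish. So d(df) = 0.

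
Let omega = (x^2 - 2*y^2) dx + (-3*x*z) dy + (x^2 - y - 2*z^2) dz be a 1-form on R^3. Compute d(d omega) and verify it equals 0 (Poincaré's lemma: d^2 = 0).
d(d omega) = 0

Step 1: d omega = sum_{i<j} (∂f_j/∂x_i - ∂f_i/∂x_j) dx_i ∧ dx_j:
  coeff of dx ∧ dy: 4*y - 3*z
  coeff of dx ∧ dz: 2*x
  coeff of dy ∧ dz: 3*x - 1
Step 2: Apply d again to each 2-form coefficient. The only possible 3-form in R^3 is dx ∧ dy ∧ dz, with coefficient
  ∂(coeff of dy∧dz)/∂x - ∂(coeff of dx∧dz)/∂y + ∂(coeff of dx∧dy)/∂z
  = ∂/∂x (3*x - 1) - ∂/∂y (2*x) + ∂/∂z (4*y - 3*z).
Each of these terms simplifies to sums of mixed partials that cancel in pairs. The result is 0 (by equality of mixed partials for smooth functions — Schwarz / Clairaut).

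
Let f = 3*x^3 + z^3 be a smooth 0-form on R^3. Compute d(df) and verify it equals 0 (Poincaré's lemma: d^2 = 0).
d(df) = 0

Step 1: df = sum_i (∂f/∂x_i) dx_i = (9*x^2) dx + (0) dy + (3*z^2) dz.
Step 2: Apply d again. Using the 1-form formula, the coefficient of dx ∧ dy in d(df) is ∂^2 f/∂x ∂y - ∂^2 f/∂y ∂x = (0) - (0) = 0 (equality of mixed partials for smooth f).
Similarly for dx ∧ dz and dy ∧ dz — all coefficients vanish. So d(df) = 0.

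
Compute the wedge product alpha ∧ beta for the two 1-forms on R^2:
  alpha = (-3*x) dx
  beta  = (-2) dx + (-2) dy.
alpha ∧ beta = (6*x) dx ∧ dy

Distribute the wedge, using dx_i ∧ dx_j = -dx_j ∧ dx_i and dx_i ∧ dx_i = 0. For each pair (i, j) with i < j, the coefficient of dx_i ∧ dx_j in alpha ∧ beta is (alpha_i * beta_j - alpha_j * beta_i). Collecting: alpha ∧ beta = (6*x) dx ∧ dy.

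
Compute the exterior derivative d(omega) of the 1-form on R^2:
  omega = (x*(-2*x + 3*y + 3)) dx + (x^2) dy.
d(omega) = (-x) dx ∧ dy

For a 1-form omega = sum_i f_i dx_i, the exterior derivative is
  d(omega) = sum_{i < j} (∂f_j/∂x_i - ∂f_i/∂x_j) dx_i ∧ dx_j.
  coefficient of dx ∧ dy: ∂f_2/∂x - ∂f_1/∂y = ∂(x^2)/∂x - ∂(x*(-2*x + 3*y + 3))/∂y = -x
Assembling: d(omega) = (-x) dx ∧ dy.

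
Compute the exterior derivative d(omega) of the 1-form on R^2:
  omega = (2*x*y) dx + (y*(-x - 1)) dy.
d(omega) = (-2*x - y) dx ∧ dy

For a 1-form omega = sum_i f_i dx_i, the exterior derivative is
  d(omega) = sum_{i < j} (∂f_j/∂x_i - ∂f_i/∂x_j) dx_i ∧ dx_j.
  coefficient of dx ∧ dy: ∂f_2/∂x - ∂f_1/∂y = ∂(y*(-x - 1))/∂x - ∂(2*x*y)/∂y = -2*x - y
Assembling: d(omega) = (-2*x - y) dx ∧ dy.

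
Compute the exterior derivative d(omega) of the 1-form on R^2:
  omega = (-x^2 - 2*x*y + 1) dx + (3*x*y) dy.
d(omega) = (2*x + 3*y) dx ∧ dy

For a 1-form omega = sum_i f_i dx_i, the exterior derivative is
  d(omega) = sum_{i < j} (∂f_j/∂x_i - ∂f_i/∂x_j) dx_i ∧ dx_j.
  coefficient of dx ∧ dy: ∂f_2/∂x - ∂f_1/∂y = ∂(3*x*y)/∂x - ∂(-x^2 - 2*x*y + 1)/∂y = 2*x + 3*y
Assembling: d(omega) = (2*x + 3*y) dx ∧ dy.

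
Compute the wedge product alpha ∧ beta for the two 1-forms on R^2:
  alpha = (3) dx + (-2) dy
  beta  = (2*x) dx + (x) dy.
alpha ∧ beta = (7*x) dx ∧ dy

Distribute the wedge, using dx_i ∧ dx_j = -dx_j ∧ dx_i and dx_i ∧ dx_i = 0. For each pair (i, j) with i < j, the coefficient of dx_i ∧ dx_j in alpha ∧ beta is (alpha_i * beta_j - alpha_j * beta_i). Collecting: alpha ∧ beta = (7*x) dx ∧ dy.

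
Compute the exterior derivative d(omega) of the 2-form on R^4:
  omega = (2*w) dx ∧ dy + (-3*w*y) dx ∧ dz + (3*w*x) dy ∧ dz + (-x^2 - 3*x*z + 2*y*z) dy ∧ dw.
d(omega) = (-2*x - 3*z + 2) dx ∧ dy ∧ dw + (6*w) dx ∧ dy ∧ dz + (-3*y) dx ∧ dz ∧ dw + (6*x - 2*y) dy ∧ dz ∧ dw

For a 2-form omega = sum_{i<j} g_{ij} dx_i ∧ dx_j, the exterior derivative is
  d(omega) = sum_{i<j} d(g_{ij}) ∧ dx_i ∧ dx_j = sum_{i<j, k} (∂g_{ij}/∂x_k) dx_k ∧ dx_i ∧ dx_j.
Expand each term, using dx_k ∧ dx_i ∧ dx_j = sgn(permutation) dx_{(a)} ∧ dx_{(b)} ∧ dx_{(c)} with (a < b < c) sorted:
  d(2*w) includes (∂/∂w)(2*w) dw = (2) dw, which multiplied by dx ∧ dy gives (2) dx ∧ dy ∧ dw
  d(-3*w*y) includes (∂/∂y)(-3*w*y) dy = (-3*w) dy, which multiplied by dx ∧ dz gives (3*w) dx ∧ dy ∧ dz
  d(-3*w*y) includes (∂/∂w)(-3*w*y) dw = (-3*y) dw, which multiplied by dx ∧ dz gives (-3*y) dx ∧ dz ∧ dw
  d(3*w*x) includes (∂/∂x)(3*w*x) dx = (3*w) dx, which multiplied by dy ∧ dz gives (3*w) dx ∧ dy ∧ dz
  d(3*w*x) includes (∂/∂w)(3*w*x) dw = (3*x) dw, which multiplied by dy ∧ dz gives (3*x) dy ∧ dz ∧ dw
  d(-x^2 - 3*x*z + 2*y*z) includes (∂/∂x)(-x^2 - 3*x*z + 2*y*z) dx = (-2*x - 3*z) dx, which multiplied by dy ∧ dw gives (-2*x - 3*z) dx ∧ dy ∧ dw
  d(-x^2 - 3*x*z + 2*y*z) includes (∂/∂z)(-x^2 - 3*x*z + 2*y*z) dz = (-3*x + 2*y) dz, which multiplied by dy ∧ dw gives (3*x - 2*y) dy ∧ dz ∧ dw
Collecting like 3-forms: d(omega) = (-2*x - 3*z + 2) dx ∧ dy ∧ dw + (6*w) dx ∧ dy ∧ dz + (-3*y) dx ∧ dz ∧ dw + (6*x - 2*y) dy ∧ dz ∧ dw.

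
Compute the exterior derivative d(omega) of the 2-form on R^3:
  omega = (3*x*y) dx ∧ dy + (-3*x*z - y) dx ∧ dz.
d(omega) = (1) dx ∧ dy ∧ dz

For a 2-form omega = sum_{i<j} g_{ij} dx_i ∧ dx_j, the exterior derivative is
  d(omega) = sum_{i<j} d(g_{ij}) ∧ dx_i ∧ dx_j = sum_{i<j, k} (∂g_{ij}/∂x_k) dx_k ∧ dx_i ∧ dx_j.
Expand each term, using dx_k ∧ dx_i ∧ dx_j = sgn(permutation) dx_{(a)} ∧ dx_{(b)} ∧ dx_{(c)} with (a < b < c) sorted:
  d(-3*x*z - y) includes (∂/∂y)(-3*x*z - y) dy = (-1) dy, which multiplied by dx ∧ dz gives (1) dx ∧ dy ∧ dz
Collecting like 3-forms: d(omega) = (1) dx ∧ dy ∧ dz.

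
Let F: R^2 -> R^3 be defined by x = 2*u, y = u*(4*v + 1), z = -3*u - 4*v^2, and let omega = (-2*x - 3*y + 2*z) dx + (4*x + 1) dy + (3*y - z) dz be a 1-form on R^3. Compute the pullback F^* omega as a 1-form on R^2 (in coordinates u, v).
F^* omega = (-28*u*v - 36*u - 28*v^2 + 4*v + 1) du + (32*u^2 - 96*u*v^2 - 48*u*v + 4*u - 32*v^3) dv

Using F^*(f dg) = (f ∘ F) d(g ∘ F), substitute each coordinate x_i by F_i(u, v) in f_i, and replace dx_i by d F_i = (∂F_i/∂u) du + (∂F_i/∂v) dv.
  For the x component: f_1(F) = -12*u*v - 13*u - 8*v^2; d F_1 = (2) du + (0) dv
  For the y component: f_2(F) = 8*u + 1; d F_2 = (4*v + 1) du + (4*u) dv
  For the z component: f_3(F) = 12*u*v + 6*u + 4*v^2; d F_3 = (-3) du + (-8*v) dv
Combining and collecting du, dv coefficients:
  coeff of du: -28*u*v - 36*u - 28*v^2 + 4*v + 1
  coeff of dv: 32*u^2 - 96*u*v^2 - 48*u*v + 4*u - 32*v^3
F^* omega = (-28*u*v - 36*u - 28*v^2 + 4*v + 1) du + (32*u^2 - 96*u*v^2 - 48*u*v + 4*u - 32*v^3) dv.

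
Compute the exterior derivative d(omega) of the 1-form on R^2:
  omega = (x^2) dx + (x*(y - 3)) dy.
d(omega) = (y - 3) dx ∧ dy

For a 1-form omega = sum_i f_i dx_i, the exterior derivative is
  d(omega) = sum_{i < j} (∂f_j/∂x_i - ∂f_i/∂x_j) dx_i ∧ dx_j.
  coefficient of dx ∧ dy: ∂f_2/∂x - ∂f_1/∂y = ∂(x*(y - 3))/∂x - ∂(x^2)/∂y = y - 3
Assembling: d(omega) = (y - 3) dx ∧ dy.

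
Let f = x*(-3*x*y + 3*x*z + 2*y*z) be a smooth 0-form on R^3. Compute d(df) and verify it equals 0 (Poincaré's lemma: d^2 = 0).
d(df) = 0

Step 1: df = sum_i (∂f/∂x_i) dx_i = (-6*x*y + 6*x*z + 2*y*z) dx + (x*(-3*x + 2*z)) dy + (x*(3*x + 2*y)) dz.
Step 2: Apply d again. Using the 1-form formula, the coefficient of dx ∧ dy in d(df) is ∂^2 f/∂x ∂y - ∂^2 f/∂y ∂x = (-6*x + 2*z) - (-6*x + 2*z) = 0 (equality of mixed partials for smooth f).
Similarly for dx ∧ dz and dy ∧ dz — all coefficients vanish. So d(df) = 0.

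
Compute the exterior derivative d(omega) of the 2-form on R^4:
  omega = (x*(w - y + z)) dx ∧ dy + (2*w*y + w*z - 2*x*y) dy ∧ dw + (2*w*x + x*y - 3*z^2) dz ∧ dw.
d(omega) = (x) dx ∧ dy ∧ dz + (x - 2*y) dx ∧ dy ∧ dw + (-w + x) dy ∧ dz ∧ dw + (2*w + y) dx ∧ dz ∧ dw

For a 2-form omega = sum_{i<j} g_{ij} dx_i ∧ dx_j, the exterior derivative is
  d(omega) = sum_{i<j} d(g_{ij}) ∧ dx_i ∧ dx_j = sum_{i<j, k} (∂g_{ij}/∂x_k) dx_k ∧ dx_i ∧ dx_j.
Expand each term, using dx_k ∧ dx_i ∧ dx_j = sgn(permutation) dx_{(a)} ∧ dx_{(b)} ∧ dx_{(c)} with (a < b < c) sorted:
  d(x*(w - y + z)) includes (∂/∂z)(x*(w - y + z)) dz = (x) dz, which multiplied by dx ∧ dy gives (x) dx ∧ dy ∧ dz
  d(x*(w - y + z)) includes (∂/∂w)(x*(w - y + z)) dw = (x) dw, which multiplied by dx ∧ dy gives (x) dx ∧ dy ∧ dw
  d(2*w*y + w*z - 2*x*y) includes (∂/∂x)(2*w*y + w*z - 2*x*y) dx = (-2*y) dx, which multiplied by dy ∧ dw gives (-2*y) dx ∧ dy ∧ dw
  d(2*w*y + w*z - 2*x*y) includes (∂/∂z)(2*w*y + w*z - 2*x*y) dz = (w) dz, which multiplied by dy ∧ dw gives (-w) dy ∧ dz ∧ dw
  d(2*w*x + x*y - 3*z^2) includes (∂/∂x)(2*w*x + x*y - 3*z^2) dx = (2*w + y) dx, which multiplied by dz ∧ dw gives (2*w + y) dx ∧ dz ∧ dw
  d(2*w*x + x*y - 3*z^2) includes (∂/∂y)(2*w*x + x*y - 3*z^2) dy = (x) dy, which multiplied by dz ∧ dw gives (x) dy ∧ dz ∧ dw
Collecting like 3-forms: d(omega) = (x) dx ∧ dy ∧ dz + (x - 2*y) dx ∧ dy ∧ dw + (-w + x) dy ∧ dz ∧ dw + (2*w + y) dx ∧ dz ∧ dw.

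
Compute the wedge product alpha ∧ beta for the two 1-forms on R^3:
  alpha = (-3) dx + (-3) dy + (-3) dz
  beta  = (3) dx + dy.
alpha ∧ beta = (6) dx ∧ dy + (9) dx ∧ dz + (3) dy ∧ dz

Distribute the wedge, using dx_i ∧ dx_j = -dx_j ∧ dx_i and dx_i ∧ dx_i = 0. For each pair (i, j) with i < j, the coefficient of dx_i ∧ dx_j in alpha ∧ beta is (alpha_i * beta_j - alpha_j * beta_i). Collecting: alpha ∧ beta = (6) dx ∧ dy + (9) dx ∧ dz + (3) dy ∧ dz.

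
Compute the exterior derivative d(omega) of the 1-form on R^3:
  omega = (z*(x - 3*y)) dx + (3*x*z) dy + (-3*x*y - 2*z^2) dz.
d(omega) = (6*z) dx ∧ dy + (-x) dx ∧ dz + (-6*x) dy ∧ dz

For a 1-form omega = sum_i f_i dx_i, the exterior derivative is
  d(omega) = sum_{i < j} (∂f_j/∂x_i - ∂f_i/∂x_j) dx_i ∧ dx_j.
  coefficient of dx ∧ dy: ∂f_2/∂x - ∂f_1/∂y = ∂(3*x*z)/∂x - ∂(z*(x - 3*y))/∂y = 6*z
  coefficient of dx ∧ dz: ∂f_3/∂x - ∂f_1/∂z = ∂(-3*x*y - 2*z^2)/∂x - ∂(z*(x - 3*y))/∂z = -x
  coefficient of dy ∧ dz: ∂f_3/∂y - ∂f_2/∂z = ∂(-3*x*y - 2*z^2)/∂y - ∂(3*x*z)/∂z = -6*x
Assembling: d(omega) = (6*z) dx ∧ dy + (-x) dx ∧ dz + (-6*x) dy ∧ dz.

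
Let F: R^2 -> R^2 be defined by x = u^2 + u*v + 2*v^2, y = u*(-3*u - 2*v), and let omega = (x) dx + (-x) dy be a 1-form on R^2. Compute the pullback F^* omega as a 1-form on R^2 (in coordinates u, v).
F^* omega = (8*u^3 + 11*u^2*v + 19*u*v^2 + 6*v^3) du + (3*u^3 + 7*u^2*v + 10*u*v^2 + 8*v^3) dv

Using F^*(f dg) = (f ∘ F) d(g ∘ F), substitute each coordinate x_i by F_i(u, v) in f_i, and replace dx_i by d F_i = (∂F_i/∂u) du + (∂F_i/∂v) dv.
  For the x component: f_1(F) = u^2 + u*v + 2*v^2; d F_1 = (2*u + v) du + (u + 4*v) dv
  For the y component: f_2(F) = -u^2 - u*v - 2*v^2; d F_2 = (-6*u - 2*v) du + (-2*u) dv
Combining and collecting du, dv coefficients:
  coeff of du: 8*u^3 + 11*u^2*v + 19*u*v^2 + 6*v^3
  coeff of dv: 3*u^3 + 7*u^2*v + 10*u*v^2 + 8*v^3
F^* omega = (8*u^3 + 11*u^2*v + 19*u*v^2 + 6*v^3) du + (3*u^3 + 7*u^2*v + 10*u*v^2 + 8*v^3) dv.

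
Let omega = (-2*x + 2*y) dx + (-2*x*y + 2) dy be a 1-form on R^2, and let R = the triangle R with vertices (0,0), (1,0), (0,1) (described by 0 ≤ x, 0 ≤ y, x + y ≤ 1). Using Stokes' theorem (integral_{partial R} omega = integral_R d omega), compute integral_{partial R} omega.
integral_(partial R) omega = -4/3

Stokes: integral_partial_R omega = integral_R d omega with d omega = (∂Q/∂x - ∂P/∂y) dx ∧ dy.
  ∂Q/∂x = -2*y
  ∂P/∂y = 2
  integrand = ∂Q/∂x - ∂P/∂y = -2*y - 2.
Integrating over R: integral_0^1 integral_0^{1-x} (-2*y - 2) dy dx = -4/3.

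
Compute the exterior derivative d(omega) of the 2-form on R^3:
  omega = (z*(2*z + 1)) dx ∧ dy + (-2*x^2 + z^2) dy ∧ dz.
d(omega) = (-4*x + 4*z + 1) dx ∧ dy ∧ dz

For a 2-form omega = sum_{i<j} g_{ij} dx_i ∧ dx_j, the exterior derivative is
  d(omega) = sum_{i<j} d(g_{ij}) ∧ dx_i ∧ dx_j = sum_{i<j, k} (∂g_{ij}/∂x_k) dx_k ∧ dx_i ∧ dx_j.
Expand each term, using dx_k ∧ dx_i ∧ dx_j = sgn(permutation) dx_{(a)} ∧ dx_{(b)} ∧ dx_{(c)} with (a < b < c) sorted:
  d(z*(2*z + 1)) includes (∂/∂z)(z*(2*z + 1)) dz = (4*z + 1) dz, which multiplied by dx ∧ dy gives (4*z + 1) dx ∧ dy ∧ dz
  d(-2*x^2 + z^2) includes (∂/∂x)(-2*x^2 + z^2) dx = (-4*x) dx, which multiplied by dy ∧ dz gives (-4*x) dx ∧ dy ∧ dz
Collecting like 3-forms: d(omega) = (-4*x + 4*z + 1) dx ∧ dy ∧ dz.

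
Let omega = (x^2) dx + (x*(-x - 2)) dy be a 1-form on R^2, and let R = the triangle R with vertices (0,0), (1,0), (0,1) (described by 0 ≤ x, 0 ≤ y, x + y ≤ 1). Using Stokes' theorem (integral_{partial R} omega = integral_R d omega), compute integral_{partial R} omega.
integral_(partial R) omega = -4/3

Stokes: integral_partial_R omega = integral_R d omega with d omega = (∂Q/∂x - ∂P/∂y) dx ∧ dy.
  ∂Q/∂x = -2*x - 2
  ∂P/∂y = 0
  integrand = ∂Q/∂x - ∂P/∂y = -2*x - 2.
Integrating over R: integral_0^1 integral_0^{1-x} (-2*x - 2) dy dx = -4/3.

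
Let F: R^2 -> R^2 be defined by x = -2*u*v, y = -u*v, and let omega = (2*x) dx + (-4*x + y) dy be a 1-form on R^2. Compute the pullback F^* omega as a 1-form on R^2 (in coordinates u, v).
F^* omega = (u*v^2) du + (u^2*v) dv

Using F^*(f dg) = (f ∘ F) d(g ∘ F), substitute each coordinate x_i by F_i(u, v) in f_i, and replace dx_i by d F_i = (∂F_i/∂u) du + (∂F_i/∂v) dv.
  For the x component: f_1(F) = -4*u*v; d F_1 = (-2*v) du + (-2*u) dv
  For the y component: f_2(F) = 7*u*v; d F_2 = (-v) du + (-u) dv
Combining and collecting du, dv coefficients:
  coeff of du: u*v^2
  coeff of dv: u^2*v
F^* omega = (u*v^2) du + (u^2*v) dv.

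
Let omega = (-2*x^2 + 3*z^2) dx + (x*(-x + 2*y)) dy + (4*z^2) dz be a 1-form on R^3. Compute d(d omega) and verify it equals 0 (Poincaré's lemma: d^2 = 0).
d(d omega) = 0

Step 1: d omega = sum_{i<j} (∂f_j/∂x_i - ∂f_i/∂x_j) dx_i ∧ dx_j:
  coeff of dx ∧ dy: -2*x + 2*y
  coeff of dx ∧ dz: -6*z
  coeff of dy ∧ dz: 0
Step 2: Apply d again to each 2-form coefficient. The only possible 3-form in R^3 is dx ∧ dy ∧ dz, with coefficient
  ∂(coeff of dy∧dz)/∂x - ∂(coeff of dx∧dz)/∂y + ∂(coeff of dx∧dy)/∂z
  = ∂/∂x (0) - ∂/∂y (-6*z) + ∂/∂z (-2*x + 2*y).
Each of these terms simplifies to sums of mixed partials that cancel in pairs. The result is 0 (by equality of mixed partials for smooth functions — Schwarz / Clairaut).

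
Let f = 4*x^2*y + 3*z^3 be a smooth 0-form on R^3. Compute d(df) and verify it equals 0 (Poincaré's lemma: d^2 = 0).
d(df) = 0

Step 1: df = sum_i (∂f/∂x_i) dx_i = (8*x*y) dx + (4*x^2) dy + (9*z^2) dz.
Step 2: Apply d again. Using the 1-form formula, the coefficient of dx ∧ dy in d(df) is ∂^2 f/∂x ∂y - ∂^2 f/∂y ∂x = (8*x) - (8*x) = 0 (equality of mixed partials for smooth f).
Similarly for dx ∧ dz and dy ∧ dz — all coefficients vanish. So d(df) = 0.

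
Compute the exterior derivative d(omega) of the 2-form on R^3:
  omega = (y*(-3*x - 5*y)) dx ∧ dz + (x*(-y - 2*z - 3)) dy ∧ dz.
d(omega) = (3*x + 9*y - 2*z - 3) dx ∧ dy ∧ dz

For a 2-form omega = sum_{i<j} g_{ij} dx_i ∧ dx_j, the exterior derivative is
  d(omega) = sum_{i<j} d(g_{ij}) ∧ dx_i ∧ dx_j = sum_{i<j, k} (∂g_{ij}/∂x_k) dx_k ∧ dx_i ∧ dx_j.
Expand each term, using dx_k ∧ dx_i ∧ dx_j = sgn(permutation) dx_{(a)} ∧ dx_{(b)} ∧ dx_{(c)} with (a < b < c) sorted:
  d(y*(-3*x - 5*y)) includes (∂/∂y)(y*(-3*x - 5*y)) dy = (-3*x - 10*y) dy, which multiplied by dx ∧ dz gives (3*x + 10*y) dx ∧ dy ∧ dz
  d(x*(-y - 2*z - 3)) includes (∂/∂x)(x*(-y - 2*z - 3)) dx = (-y - 2*z - 3) dx, which multiplied by dy ∧ dz gives (-y - 2*z - 3) dx ∧ dy ∧ dz
Collecting like 3-forms: d(omega) = (3*x + 9*y - 2*z - 3) dx ∧ dy ∧ dz.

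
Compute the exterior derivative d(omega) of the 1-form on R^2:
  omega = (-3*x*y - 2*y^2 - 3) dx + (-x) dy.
d(omega) = (3*x + 4*y - 1) dx ∧ dy

For a 1-form omega = sum_i f_i dx_i, the exterior derivative is
  d(omega) = sum_{i < j} (∂f_j/∂x_i - ∂f_i/∂x_j) dx_i ∧ dx_j.
  coefficient of dx ∧ dy: ∂f_2/∂x - ∂f_1/∂y = ∂(-x)/∂x - ∂(-3*x*y - 2*y^2 - 3)/∂y = 3*x + 4*y - 1
Assembling: d(omega) = (3*x + 4*y - 1) dx ∧ dy.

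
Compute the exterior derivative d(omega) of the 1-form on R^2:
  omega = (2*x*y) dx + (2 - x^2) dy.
d(omega) = (-4*x) dx ∧ dy

For a 1-form omega = sum_i f_i dx_i, the exterior derivative is
  d(omega) = sum_{i < j} (∂f_j/∂x_i - ∂f_i/∂x_j) dx_i ∧ dx_j.
  coefficient of dx ∧ dy: ∂f_2/∂x - ∂f_1/∂y = ∂(2 - x^2)/∂x - ∂(2*x*y)/∂y = -4*x
Assembling: d(omega) = (-4*x) dx ∧ dy.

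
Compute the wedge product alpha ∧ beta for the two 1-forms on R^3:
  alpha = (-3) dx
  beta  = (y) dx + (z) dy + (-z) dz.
alpha ∧ beta = (-3*z) dx ∧ dy + (3*z) dx ∧ dz

Distribute the wedge, using dx_i ∧ dx_j = -dx_j ∧ dx_i and dx_i ∧ dx_i = 0. For each pair (i, j) with i < j, the coefficient of dx_i ∧ dx_j in alpha ∧ beta is (alpha_i * beta_j - alpha_j * beta_i). Collecting: alpha ∧ beta = (-3*z) dx ∧ dy + (3*z) dx ∧ dz.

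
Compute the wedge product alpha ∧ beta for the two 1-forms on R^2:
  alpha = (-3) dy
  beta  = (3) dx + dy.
alpha ∧ beta = (9) dx ∧ dy

Distribute the wedge, using dx_i ∧ dx_j = -dx_j ∧ dx_i and dx_i ∧ dx_i = 0. For each pair (i, j) with i < j, the coefficient of dx_i ∧ dx_j in alpha ∧ beta is (alpha_i * beta_j - alpha_j * beta_i). Collecting: alpha ∧ beta = (9) dx ∧ dy.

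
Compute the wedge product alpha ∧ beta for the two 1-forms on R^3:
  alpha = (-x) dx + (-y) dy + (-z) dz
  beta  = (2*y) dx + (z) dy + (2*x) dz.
alpha ∧ beta = (-x*z + 2*y^2) dx ∧ dy + (-2*x^2 + 2*y*z) dx ∧ dz + (-2*x*y + z^2) dy ∧ dz

Distribute the wedge, using dx_i ∧ dx_j = -dx_j ∧ dx_i and dx_i ∧ dx_i = 0. For each pair (i, j) with i < j, the coefficient of dx_i ∧ dx_j in alpha ∧ beta is (alpha_i * beta_j - alpha_j * beta_i). Collecting: alpha ∧ beta = (-x*z + 2*y^2) dx ∧ dy + (-2*x^2 + 2*y*z) dx ∧ dz + (-2*x*y + z^2) dy ∧ dz.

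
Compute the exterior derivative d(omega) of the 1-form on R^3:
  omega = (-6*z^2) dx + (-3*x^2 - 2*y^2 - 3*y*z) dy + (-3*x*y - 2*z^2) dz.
d(omega) = (-6*x) dx ∧ dy + (-3*y + 12*z) dx ∧ dz + (-3*x + 3*y) dy ∧ dz

For a 1-form omega = sum_i f_i dx_i, the exterior derivative is
  d(omega) = sum_{i < j} (∂f_j/∂x_i - ∂f_i/∂x_j) dx_i ∧ dx_j.
  coefficient of dx ∧ dy: ∂f_2/∂x - ∂f_1/∂y = ∂(-3*x^2 - 2*y^2 - 3*y*z)/∂x - ∂(-6*z^2)/∂y = -6*x
  coefficient of dx ∧ dz: ∂f_3/∂x - ∂f_1/∂z = ∂(-3*x*y - 2*z^2)/∂x - ∂(-6*z^2)/∂z = -3*y + 12*z
  coefficient of dy ∧ dz: ∂f_3/∂y - ∂f_2/∂z = ∂(-3*x*y - 2*z^2)/∂y - ∂(-3*x^2 - 2*y^2 - 3*y*z)/∂z = -3*x + 3*y
Assembling: d(omega) = (-6*x) dx ∧ dy + (-3*y + 12*z) dx ∧ dz + (-3*x + 3*y) dy ∧ dz.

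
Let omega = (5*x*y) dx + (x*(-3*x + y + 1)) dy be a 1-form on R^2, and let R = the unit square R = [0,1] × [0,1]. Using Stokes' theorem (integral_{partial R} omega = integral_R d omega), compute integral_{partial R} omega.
integral_(partial R) omega = -4

Stokes: integral_partial_R omega = integral_R d omega with d omega = (∂Q/∂x - ∂P/∂y) dx ∧ dy.
  ∂Q/∂x = -6*x + y + 1
  ∂P/∂y = 5*x
  integrand = ∂Q/∂x - ∂P/∂y = -11*x + y + 1.
Integrating over R: integral_0^1 integral_0^1 (-11*x + y + 1) dx dy = -4.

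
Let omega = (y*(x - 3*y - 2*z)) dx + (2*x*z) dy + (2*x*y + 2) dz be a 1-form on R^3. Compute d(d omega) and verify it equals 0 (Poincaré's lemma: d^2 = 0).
d(d omega) = 0

Step 1: d omega = sum_{i<j} (∂f_j/∂x_i - ∂f_i/∂x_j) dx_i ∧ dx_j:
  coeff of dx ∧ dy: -x + 6*y + 4*z
  coeff of dx ∧ dz: 4*y
  coeff of dy ∧ dz: 0
Step 2: Apply d again to each 2-form coefficient. The only possible 3-form in R^3 is dx ∧ dy ∧ dz, with coefficient
  ∂(coeff of dy∧dz)/∂x - ∂(coeff of dx∧dz)/∂y + ∂(coeff of dx∧dy)/∂z
  = ∂/∂x (0) - ∂/∂y (4*y) + ∂/∂z (-x + 6*y + 4*z).
Each of these terms simplifies to sums of mixed partials that cancel in pairs. The result is 0 (by equality of mixed partials for smooth functions — Schwarz / Clairaut).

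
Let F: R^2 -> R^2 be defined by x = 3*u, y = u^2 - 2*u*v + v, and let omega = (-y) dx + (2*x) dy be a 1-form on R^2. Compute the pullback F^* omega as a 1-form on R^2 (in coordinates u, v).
F^* omega = (9*u^2 - 6*u*v - 3*v) du + (6*u*(1 - 2*u)) dv

Using F^*(f dg) = (f ∘ F) d(g ∘ F), substitute each coordinate x_i by F_i(u, v) in f_i, and replace dx_i by d F_i = (∂F_i/∂u) du + (∂F_i/∂v) dv.
  For the x component: f_1(F) = -u^2 + 2*u*v - v; d F_1 = (3) du + (0) dv
  For the y component: f_2(F) = 6*u; d F_2 = (2*u - 2*v) du + (1 - 2*u) dv
Combining and collecting du, dv coefficients:
  coeff of du: 9*u^2 - 6*u*v - 3*v
  coeff of dv: 6*u*(1 - 2*u)
F^* omega = (9*u^2 - 6*u*v - 3*v) du + (6*u*(1 - 2*u)) dv.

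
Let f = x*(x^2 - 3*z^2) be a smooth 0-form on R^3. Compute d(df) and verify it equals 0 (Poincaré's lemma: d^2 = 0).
d(df) = 0

Step 1: df = sum_i (∂f/∂x_i) dx_i = (3*x^2 - 3*z^2) dx + (0) dy + (-6*x*z) dz.
Step 2: Apply d again. Using the 1-form formula, the coefficient of dx ∧ dy in d(df) is ∂^2 f/∂x ∂y - ∂^2 f/∂y ∂x = (0) - (0) = 0 (equality of mixed partials for smooth f).
Similarly for dx ∧ dz and dy ∧ dz — all coefficients vanish. So d(df) = 0.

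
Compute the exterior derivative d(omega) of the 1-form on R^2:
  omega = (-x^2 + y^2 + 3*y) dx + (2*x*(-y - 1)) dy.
d(omega) = (-4*y - 5) dx ∧ dy

For a 1-form omega = sum_i f_i dx_i, the exterior derivative is
  d(omega) = sum_{i < j} (∂f_j/∂x_i - ∂f_i/∂x_j) dx_i ∧ dx_j.
  coefficient of dx ∧ dy: ∂f_2/∂x - ∂f_1/∂y = ∂(2*x*(-y - 1))/∂x - ∂(-x^2 + y^2 + 3*y)/∂y = -4*y - 5
Assembling: d(omega) = (-4*y - 5) dx ∧ dy.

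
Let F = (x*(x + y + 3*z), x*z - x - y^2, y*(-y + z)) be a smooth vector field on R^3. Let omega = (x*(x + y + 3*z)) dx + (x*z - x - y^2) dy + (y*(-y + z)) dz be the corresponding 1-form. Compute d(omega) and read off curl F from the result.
d(omega) = (-x - 2*y + z) dy ∧ dz + (3*x) dz ∧ dx + (-x + z - 1) dx ∧ dy; curl F = (-x - 2*y + z, 3*x, -x + z - 1)

d omega = sum_{i<j} (∂f_j/∂x_i - ∂f_i/∂x_j) dx_i ∧ dx_j. Under the identification (dy ∧ dz, dz ∧ dx, dx ∧ dy) ↔ (e_x, e_y, e_z), the coefficients are exactly the components of curl F. Compute:
  ∂R/∂y - ∂Q/∂z = (-2*y + z) - (x) = -x - 2*y + z
  ∂P/∂z - ∂R/∂x = (3*x) - (0) = 3*x
  ∂Q/∂x - ∂P/∂y = (z - 1) - (x) = -x + z - 1.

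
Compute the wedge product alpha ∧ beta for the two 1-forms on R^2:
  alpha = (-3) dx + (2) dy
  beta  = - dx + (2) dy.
alpha ∧ beta = (-4) dx ∧ dy

Distribute the wedge, using dx_i ∧ dx_j = -dx_j ∧ dx_i and dx_i ∧ dx_i = 0. For each pair (i, j) with i < j, the coefficient of dx_i ∧ dx_j in alpha ∧ beta is (alpha_i * beta_j - alpha_j * beta_i). Collecting: alpha ∧ beta = (-4) dx ∧ dy.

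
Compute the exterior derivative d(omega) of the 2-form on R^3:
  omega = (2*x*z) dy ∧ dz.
d(omega) = (2*z) dx ∧ dy ∧ dz

For a 2-form omega = sum_{i<j} g_{ij} dx_i ∧ dx_j, the exterior derivative is
  d(omega) = sum_{i<j} d(g_{ij}) ∧ dx_i ∧ dx_j = sum_{i<j, k} (∂g_{ij}/∂x_k) dx_k ∧ dx_i ∧ dx_j.
Expand each term, using dx_k ∧ dx_i ∧ dx_j = sgn(permutation) dx_{(a)} ∧ dx_{(b)} ∧ dx_{(c)} with (a < b < c) sorted:
  d(2*x*z) includes (∂/∂x)(2*x*z) dx = (2*z) dx, which multiplied by dy ∧ dz gives (2*z) dx ∧ dy ∧ dz
Collecting like 3-forms: d(omega) = (2*z) dx ∧ dy ∧ dz.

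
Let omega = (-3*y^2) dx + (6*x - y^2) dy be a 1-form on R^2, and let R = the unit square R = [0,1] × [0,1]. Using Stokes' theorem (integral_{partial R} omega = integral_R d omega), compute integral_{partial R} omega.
integral_(partial R) omega = 9

Stokes: integral_partial_R omega = integral_R d omega with d omega = (∂Q/∂x - ∂P/∂y) dx ∧ dy.
  ∂Q/∂x = 6
  ∂P/∂y = -6*y
  integrand = ∂Q/∂x - ∂P/∂y = 6*y + 6.
Integrating over R: integral_0^1 integral_0^1 (6*y + 6) dx dy = 9.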